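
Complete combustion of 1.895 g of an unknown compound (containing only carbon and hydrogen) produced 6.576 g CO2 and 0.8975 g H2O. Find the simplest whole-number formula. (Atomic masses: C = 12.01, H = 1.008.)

mol C = 6.576 / 44.01 = 0.1494; mass C = 0.1494 × 12.01 = 1.795 g
mol H = 2 × (0.8975 / 18.02) = 0.09961; mass H = 0.09961 × 1.008 = 0.1004 g
Smallest is H at 0.09961 mol; normalising gives C 1.500, H 1.000
Scaling by 2: C 3.00, H 2.00 → C3H2

C3H2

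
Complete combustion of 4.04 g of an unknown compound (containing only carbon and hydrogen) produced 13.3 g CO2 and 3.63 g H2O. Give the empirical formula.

C3H4

mol C = 13.3 / 44.01 = 0.3022; mass C = 0.3022 × 12.01 = 3.629 g
mol H = 2 × (3.63 / 18.02) = 0.4029; mass H = 0.4029 × 1.008 = 0.4061 g
Smallest is C at 0.3022 mol; normalising gives C 1.000, H 1.333
×3: C 3.00, H 4.00 → C3H4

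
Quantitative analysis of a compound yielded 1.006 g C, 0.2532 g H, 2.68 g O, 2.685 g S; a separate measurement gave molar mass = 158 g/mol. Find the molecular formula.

Moles — C: 1.006 / 12.01 = 0.08376 mol; H: 0.2532 / 1.008 = 0.2512 mol; O: 2.68 / 16.00 = 0.1675 mol; S: 2.685 / 32.07 = 0.08372 mol
Divide by the smallest (0.08372 mol S): C 1.000, H 3.000, O 2.001, S 1.000
≈ 1:3:2:1 → CH3O2S
Empirical-formula mass = 79.10 g/mol
n = 158 / 79.10 = 2.00 ≈ 2
Molecular formula = (CH3O2S)×2 = C2H6O4S2

C2H6O4S2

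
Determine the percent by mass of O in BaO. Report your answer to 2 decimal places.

Molar mass = 1(137.33) + 1(16.00) = 153.330 g/mol
Mass of O per mole = 1 × 16.00 = 16.000 g
% O = 16.000 / 153.330 × 100 = 10.44%

10.44%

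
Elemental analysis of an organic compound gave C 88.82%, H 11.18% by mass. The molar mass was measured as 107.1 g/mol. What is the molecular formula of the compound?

Assume 100 g: 88.82 g C, 11.18 g H.
Moles — C: 88.82 / 12.01 = 7.396 mol; H: 11.18 / 1.008 = 11.09 mol
Divide by the smallest (7.396 mol C): C 1.000, H 1.500
Multiply by 2: C 2.00, H 3.00 → C2H3
Empirical-formula mass = 27.04 g/mol
n = 107.1 / 27.04 = 3.96 ≈ 4
Molecular formula = (C2H3)×4 = C8H12

C8H12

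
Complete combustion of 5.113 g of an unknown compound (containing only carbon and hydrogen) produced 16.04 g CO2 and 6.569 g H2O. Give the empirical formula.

CH2

mol C = 16.04 / 44.01 = 0.3645; mass C = 0.3645 × 12.01 = 4.377 g
mol H = 2 × (6.569 / 18.02) = 0.7291; mass H = 0.7291 × 1.008 = 0.7349 g
Smallest is C at 0.3645 mol; normalising gives C 1.000, H 2.000
→ CH2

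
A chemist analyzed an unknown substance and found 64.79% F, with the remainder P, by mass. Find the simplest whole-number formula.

Assume 100 g: 64.79 g F, 35.21 g P.
F: 64.79 g ÷ 19.00 g/mol = 3.41 mol
P: 35.21 g ÷ 30.97 g/mol = 1.137 mol
Smallest is P at 1.137 mol; normalising gives F 2.999, P 1.000
→ F3P

F3P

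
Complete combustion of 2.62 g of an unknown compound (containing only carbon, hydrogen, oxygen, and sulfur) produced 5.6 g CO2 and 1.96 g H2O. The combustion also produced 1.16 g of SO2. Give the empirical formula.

C7H12OS

mol C = 5.6 / 44.01 = 0.1272; mass C = 0.1272 × 12.01 = 1.528 g
mol H = 2 × (1.96 / 18.02) = 0.2175; mass H = 0.2175 × 1.008 = 0.2193 g
mol S = 1.16 / 64.07 = 0.01811; mass S = 0.5806 g
mass O = 2.62 − (2.328) = 0.2919 g → mol O = 0.01824
Divide by the smallest (0.01811 mol S): C 7.028, H 12.015, O 1.008, S 1.000
Ratio ≈ 7:12:1:1, so the empirical formula is C7H12OS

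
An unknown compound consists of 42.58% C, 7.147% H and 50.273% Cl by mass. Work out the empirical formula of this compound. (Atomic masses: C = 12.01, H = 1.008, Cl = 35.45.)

Assume 100 g: 42.58 g C, 7.147 g H, 50.273 g Cl.
n(C) = 42.58/12.01 = 3.545, n(H) = 7.147/1.008 = 7.09, n(Cl) = 50.273/35.45 = 1.418
Divide by the smallest (1.418 mol Cl): C 2.500, H 5.000, Cl 1.000
×2: C 5.00, H 10.00, Cl 2.00 → C5H10Cl2

C5H10Cl2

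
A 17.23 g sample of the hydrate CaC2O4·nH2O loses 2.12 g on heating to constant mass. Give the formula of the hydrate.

Mass of anhydrous CaC2O4 = 17.23 − 2.12 = 15.11 g
mol H2O = 2.12 / 18.02 = 0.1176
Molar mass of CaC2O4 = 128.10 g/mol → mol CaC2O4 = 15.11 / 128.10 = 0.118
n = 0.1176 / 0.118 = 1.00 ≈ 1 → CaC2O4·H2O

CaC2O4·H2O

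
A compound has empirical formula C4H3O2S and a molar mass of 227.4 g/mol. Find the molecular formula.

Empirical-formula mass = 115.13 g/mol
n = 227.4 / 115.13 = 1.98 ≈ 2
Molecular formula = (C4H3O2S)2 = C8H6O4S2

C8H6O4S2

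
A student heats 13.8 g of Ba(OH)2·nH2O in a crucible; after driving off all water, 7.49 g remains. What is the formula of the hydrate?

Ba(OH)2·8H2O

Mass of water lost = 13.8 − 7.49 = 6.31 g → 6.31 / 18.02 = 0.3502 mol H2O
Molar mass of Ba(OH)2 = 171.35 g/mol → mol Ba(OH)2 = 7.49 / 171.35 = 0.04371
n = 0.3502 / 0.04371 = 8.01 ≈ 8 → Ba(OH)2·8H2O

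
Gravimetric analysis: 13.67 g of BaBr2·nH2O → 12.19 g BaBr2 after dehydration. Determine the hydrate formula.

Mass of water lost = 13.67 − 12.19 = 1.48 g → 1.48 / 18.02 = 0.08213 mol H2O
Molar mass of BaBr2 = 297.13 g/mol → mol BaBr2 = 12.19 / 297.13 = 0.04103
n = 0.08213 / 0.04103 = 2.00 ≈ 2 → BaBr2·2H2O

BaBr2·2H2O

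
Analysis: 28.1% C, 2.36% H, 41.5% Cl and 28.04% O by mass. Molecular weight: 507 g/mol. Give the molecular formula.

Assume 100 g: 28.1 g C, 2.36 g H, 41.5 g Cl, 28.04 g O.
n(C) = 28.1/12.01 = 2.34, n(H) = 2.36/1.008 = 2.341, n(Cl) = 41.5/35.45 = 1.171, n(O) = 28.04/16.00 = 1.752
Ratios (÷ 1.171): C 1.999, H 2.000, Cl 1.000, O 1.497
Multiply by 2: C 4.00, H 4.00, Cl 2.00, O 2.99 → C4H4Cl2O3
Empirical-formula mass = 170.97 g/mol
n = 507 / 170.97 = 2.97 ≈ 3
Molecular formula = (C4H4Cl2O3)×3 = C12H12Cl6O9

C12H12Cl6O9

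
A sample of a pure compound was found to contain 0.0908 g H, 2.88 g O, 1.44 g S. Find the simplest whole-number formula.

n(H) = 0.0908/1.008 = 0.09008, n(O) = 2.88/16.00 = 0.18, n(S) = 1.44/32.07 = 0.0449
Smallest is S at 0.0449 mol; normalising gives H 2.006, O 4.009, S 1.000
→ H2O4S

H2O4S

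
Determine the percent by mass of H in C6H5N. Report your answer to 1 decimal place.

5.5%

Molar mass = 6(12.01) + 5(1.008) + 1(14.01) = 91.110 g/mol
Mass of H per mole = 5 × 1.008 = 5.040 g
% H = 5.040 / 91.110 × 100 = 5.5%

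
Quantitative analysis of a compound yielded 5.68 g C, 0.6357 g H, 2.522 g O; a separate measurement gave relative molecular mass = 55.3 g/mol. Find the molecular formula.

Moles — C: 5.68 / 12.01 = 0.4729 mol; H: 0.6357 / 1.008 = 0.6307 mol; O: 2.522 / 16.00 = 0.1576 mol
Divide by the smallest (0.1576 mol O): C 3.000, H 4.001, O 1.000
≈ 3:4:1 → C3H4O
Empirical-formula mass = 56.06 g/mol
n = 55.3 / 56.06 = 0.99 ≈ 1
Molecular formula = empirical formula = C3H4O

C3H4O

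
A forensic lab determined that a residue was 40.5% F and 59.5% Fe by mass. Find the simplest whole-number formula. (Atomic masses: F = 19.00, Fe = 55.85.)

Assume 100 g: 40.5 g F, 59.5 g Fe.
n(F) = 40.5/19.00 = 2.132, n(Fe) = 59.5/55.85 = 1.065
Smallest is Fe at 1.065 mol; normalising gives F 2.001, Fe 1.000
→ F2Fe

F2Fe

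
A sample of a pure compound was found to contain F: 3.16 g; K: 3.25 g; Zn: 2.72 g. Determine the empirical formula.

F4K2Zn

n(F) = 3.16/19.00 = 0.1663, n(K) = 3.25/39.10 = 0.08312, n(Zn) = 2.72/65.38 = 0.0416
Divide by the smallest (0.0416 mol Zn): F 3.998, K 1.998, Zn 1.000
Ratio ≈ 4:2:1, so the empirical formula is F4K2Zn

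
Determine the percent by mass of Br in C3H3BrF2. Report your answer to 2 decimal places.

50.91%

Molar mass = 3(12.01) + 3(1.008) + 1(79.90) + 2(19.00) = 156.954 g/mol
Mass of Br per mole = 1 × 79.90 = 79.900 g
% Br = 79.900 / 156.954 × 100 = 50.91%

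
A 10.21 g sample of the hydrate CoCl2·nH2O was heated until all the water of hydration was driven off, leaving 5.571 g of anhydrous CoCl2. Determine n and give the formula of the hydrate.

CoCl2·6H2O

Mass of water lost = 10.21 − 5.571 = 4.639 g → 4.639 / 18.02 = 0.2574 mol H2O
Molar mass of CoCl2 = 129.83 g/mol → mol CoCl2 = 5.571 / 129.83 = 0.04291
n = 0.2574 / 0.04291 = 6.00 ≈ 6 → CoCl2·6H2O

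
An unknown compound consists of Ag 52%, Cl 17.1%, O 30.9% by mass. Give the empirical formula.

Assume 100 g: 52 g Ag, 17.1 g Cl, 30.9 g O.
Moles — Ag: 52 / 107.87 = 0.4821 mol; Cl: 17.1 / 35.45 = 0.4824 mol; O: 30.9 / 16.00 = 1.931 mol
Smallest is Ag at 0.4821 mol; normalising gives Ag 1.000, Cl 1.001, O 4.006
≈ 1:1:4 → AgClO4

AgClO4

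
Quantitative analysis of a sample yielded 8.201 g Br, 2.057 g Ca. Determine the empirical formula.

n(Br) = 8.201/79.90 = 0.1026, n(Ca) = 2.057/40.08 = 0.05132
Divide by the smallest (0.05132 mol Ca): Br 2.000, Ca 1.000
→ Br2Ca

Br2Ca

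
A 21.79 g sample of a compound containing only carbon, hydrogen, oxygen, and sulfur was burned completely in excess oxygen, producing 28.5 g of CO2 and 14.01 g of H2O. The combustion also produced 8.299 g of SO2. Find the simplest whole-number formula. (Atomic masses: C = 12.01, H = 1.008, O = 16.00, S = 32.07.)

C5H12O4S

mol C = 28.5 / 44.01 = 0.6476; mass C = 0.6476 × 12.01 = 7.777 g
mol H = 2 × (14.01 / 18.02) = 1.555; mass H = 1.555 × 1.008 = 1.567 g
mol S = 8.299 / 64.07 = 0.1295; mass S = 4.154 g
mass O = 21.79 − (13.50) = 8.291 g → mol O = 0.5182
Ratios (÷ 0.1295): C 4.999, H 12.004, O 4.001, S 1.000
Ratio ≈ 5:12:4:1, so the empirical formula is C5H12O4S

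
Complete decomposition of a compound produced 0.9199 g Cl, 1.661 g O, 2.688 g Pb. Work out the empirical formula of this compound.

Cl: 0.9199 g ÷ 35.45 g/mol = 0.02595 mol
O: 1.661 g ÷ 16.00 g/mol = 0.1038 mol
Pb: 2.688 g ÷ 207.2 g/mol = 0.01297 mol
Smallest is Pb at 0.01297 mol; normalising gives Cl 2.000, O 8.002, Pb 1.000
Ratio ≈ 2:8:1, so the empirical formula is Cl2O8Pb

Cl2O8Pb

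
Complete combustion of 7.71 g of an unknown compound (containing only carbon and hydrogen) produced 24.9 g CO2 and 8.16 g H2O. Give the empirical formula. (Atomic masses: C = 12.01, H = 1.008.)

mol C = 24.9 / 44.01 = 0.5658; mass C = 0.5658 × 12.01 = 6.795 g
mol H = 2 × (8.16 / 18.02) = 0.9057; mass H = 0.9057 × 1.008 = 0.9129 g
Smallest is C at 0.5658 mol; normalising gives C 1.000, H 1.601
Scaling by 5: C 5.00, H 8.00 → C5H8

C5H8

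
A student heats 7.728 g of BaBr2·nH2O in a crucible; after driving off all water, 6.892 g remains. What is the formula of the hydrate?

Mass of water lost = 7.728 − 6.892 = 0.836 g → 0.836 / 18.02 = 0.04639 mol H2O
Molar mass of BaBr2 = 297.13 g/mol → mol BaBr2 = 6.892 / 297.13 = 0.0232
n = 0.04639 / 0.0232 = 2.00 ≈ 2 → BaBr2·2H2O

BaBr2·2H2O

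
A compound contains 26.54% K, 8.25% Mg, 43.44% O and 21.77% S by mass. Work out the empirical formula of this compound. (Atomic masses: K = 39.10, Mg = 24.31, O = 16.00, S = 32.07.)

K2MgO8S2

Assume 100 g: 26.54 g K, 8.25 g Mg, 43.44 g O, 21.77 g S.
Moles — K: 26.54 / 39.10 = 0.6788 mol; Mg: 8.25 / 24.31 = 0.3394 mol; O: 43.44 / 16.00 = 2.715 mol; S: 21.77 / 32.07 = 0.6788 mol
Smallest is Mg at 0.3394 mol; normalising gives K 2.000, Mg 1.000, O 8.000, S 2.000
Ratio ≈ 2:1:8:2, so the empirical formula is K2MgO8S2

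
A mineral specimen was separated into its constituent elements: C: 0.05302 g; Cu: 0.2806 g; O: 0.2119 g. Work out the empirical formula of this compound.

CCuO3

n(C) = 0.05302/12.01 = 0.004415, n(Cu) = 0.2806/63.55 = 0.004415, n(O) = 0.2119/16.00 = 0.01324
Ratios (÷ 0.004415): C 1.000, Cu 1.000, O 3.000
→ CCuO3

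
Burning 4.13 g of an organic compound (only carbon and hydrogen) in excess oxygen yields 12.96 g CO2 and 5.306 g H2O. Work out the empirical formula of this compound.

CH2

mol C = 12.96 / 44.01 = 0.2945; mass C = 0.2945 × 12.01 = 3.537 g
mol H = 2 × (5.306 / 18.02) = 0.5889; mass H = 0.5889 × 1.008 = 0.5936 g
Ratios (÷ 0.2945): C 1.000, H 2.000
Ratio ≈ 1:2, so the empirical formula is CH2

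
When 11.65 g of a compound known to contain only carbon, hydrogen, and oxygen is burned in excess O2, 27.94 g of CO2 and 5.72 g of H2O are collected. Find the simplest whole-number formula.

C3H3O

mol C = 27.94 / 44.01 = 0.6349; mass C = 0.6349 × 12.01 = 7.625 g
mol H = 2 × (5.72 / 18.02) = 0.6349; mass H = 0.6349 × 1.008 = 0.6399 g
mass O = 11.65 − (8.265) = 3.385 g → mol O = 0.2116
Smallest is O at 0.2116 mol; normalising gives C 3.000, H 3.000, O 1.000
≈ 3:3:1 → C3H3O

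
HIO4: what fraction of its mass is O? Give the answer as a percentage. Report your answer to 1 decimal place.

Molar mass = 1(1.008) + 1(126.90) + 4(16.00) = 191.908 g/mol
Mass of O per mole = 4 × 16.00 = 64.000 g
% O = 64.000 / 191.908 × 100 = 33.3%

33.3%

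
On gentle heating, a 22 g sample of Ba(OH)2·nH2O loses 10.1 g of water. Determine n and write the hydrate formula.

Ba(OH)2·8H2O

Mass of anhydrous Ba(OH)2 = 22 − 10.1 = 11.9 g
mol H2O = 10.1 / 18.02 = 0.5605
Molar mass of Ba(OH)2 = 171.35 g/mol → mol Ba(OH)2 = 11.9 / 171.35 = 0.06945
n = 0.5605 / 0.06945 = 8.07 ≈ 8 → Ba(OH)2·8H2O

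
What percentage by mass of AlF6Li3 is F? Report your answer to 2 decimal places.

Molar mass = 1(26.98) + 6(19.00) + 3(6.94) = 161.800 g/mol
Mass of F per mole = 6 × 19.00 = 114.000 g
% F = 114.000 / 161.800 × 100 = 70.46%

70.46%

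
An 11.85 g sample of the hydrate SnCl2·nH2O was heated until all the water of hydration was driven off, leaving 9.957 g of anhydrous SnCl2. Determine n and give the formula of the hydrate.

Mass of water lost = 11.85 − 9.957 = 1.893 g → 1.893 / 18.02 = 0.105 mol H2O
Molar mass of SnCl2 = 189.61 g/mol → mol SnCl2 = 9.957 / 189.61 = 0.05251
n = 0.105 / 0.05251 = 2.00 ≈ 2 → SnCl2·2H2O

SnCl2·2H2O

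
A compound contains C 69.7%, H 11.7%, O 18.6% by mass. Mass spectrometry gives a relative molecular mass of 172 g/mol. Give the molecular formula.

Assume 100 g: 69.7 g C, 11.7 g H, 18.6 g O.
n(C) = 69.7/12.01 = 5.803, n(H) = 11.7/1.008 = 11.61, n(O) = 18.6/16.00 = 1.163
Smallest is O at 1.163 mol; normalising gives C 4.992, H 9.985, O 1.000
→ C5H10O
Empirical-formula mass = 86.13 g/mol
n = 172 / 86.13 = 2.00 ≈ 2
Molecular formula = (C5H10O)×2 = C10H20O2

C10H20O2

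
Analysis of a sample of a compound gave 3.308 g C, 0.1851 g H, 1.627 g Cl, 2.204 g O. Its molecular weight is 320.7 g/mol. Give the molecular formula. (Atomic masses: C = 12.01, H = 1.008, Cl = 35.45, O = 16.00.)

Moles — C: 3.308 / 12.01 = 0.2754 mol; H: 0.1851 / 1.008 = 0.1836 mol; Cl: 1.627 / 35.45 = 0.0459 mol; O: 2.204 / 16.00 = 0.1378 mol
Divide by the smallest (0.0459 mol Cl): C 6.001, H 4.001, Cl 1.000, O 3.001
≈ 6:4:1:3 → C6H4ClO3
Empirical-formula mass = 159.54 g/mol
n = 320.7 / 159.54 = 2.01 ≈ 2
Molecular formula = (C6H4ClO3)×2 = C12H8Cl2O6

C12H8Cl2O6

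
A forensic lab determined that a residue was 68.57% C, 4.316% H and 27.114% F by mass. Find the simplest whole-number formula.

C4H3F

Assume 100 g: 68.57 g C, 4.316 g H, 27.114 g F.
Moles — C: 68.57 / 12.01 = 5.709 mol; H: 4.316 / 1.008 = 4.282 mol; F: 27.114 / 19.00 = 1.427 mol
Smallest is F at 1.427 mol; normalising gives C 4.001, H 3.000, F 1.000
Ratio ≈ 4:3:1, so the empirical formula is C4H3F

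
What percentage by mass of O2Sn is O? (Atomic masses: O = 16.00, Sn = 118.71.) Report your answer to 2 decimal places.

Molar mass = 2(16.00) + 1(118.71) = 150.710 g/mol
Mass of O per mole = 2 × 16.00 = 32.000 g
% O = 32.000 / 150.710 × 100 = 21.23%

21.23%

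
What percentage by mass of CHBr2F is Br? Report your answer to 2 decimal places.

83.31%

Molar mass = 1(12.01) + 1(1.008) + 2(79.90) + 1(19.00) = 191.818 g/mol
Mass of Br per mole = 2 × 79.90 = 159.800 g
% Br = 159.800 / 191.818 × 100 = 83.31%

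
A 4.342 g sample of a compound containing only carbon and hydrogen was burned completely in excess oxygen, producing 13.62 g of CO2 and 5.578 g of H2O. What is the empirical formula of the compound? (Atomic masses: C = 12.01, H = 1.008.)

CH2

mol C = 13.62 / 44.01 = 0.3095; mass C = 0.3095 × 12.01 = 3.717 g
mol H = 2 × (5.578 / 18.02) = 0.6191; mass H = 0.6191 × 1.008 = 0.6240 g
Ratios (÷ 0.3095): C 1.000, H 2.000
→ CH2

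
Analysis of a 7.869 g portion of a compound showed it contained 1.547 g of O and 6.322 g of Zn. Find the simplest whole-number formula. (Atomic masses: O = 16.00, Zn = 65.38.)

Moles — O: 1.547 / 16.00 = 0.09669 mol; Zn: 6.322 / 65.38 = 0.0967 mol
Smallest is O at 0.09669 mol; normalising gives O 1.000, Zn 1.000
≈ 1:1 → OZn

OZn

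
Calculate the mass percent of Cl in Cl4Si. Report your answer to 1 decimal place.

83.5%

Molar mass = 4(35.45) + 1(28.09) = 169.890 g/mol
Mass of Cl per mole = 4 × 35.45 = 141.800 g
% Cl = 141.800 / 169.890 × 100 = 83.5%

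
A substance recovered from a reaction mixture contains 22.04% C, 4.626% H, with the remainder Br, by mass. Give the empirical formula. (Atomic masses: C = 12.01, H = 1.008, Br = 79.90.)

Assume 100 g: 22.04 g C, 4.626 g H, 73.334 g Br.
C: 22.04 g ÷ 12.01 g/mol = 1.835 mol
H: 4.626 g ÷ 1.008 g/mol = 4.589 mol
Br: 73.334 g ÷ 79.90 g/mol = 0.9178 mol
Smallest is Br at 0.9178 mol; normalising gives C 1.999, H 5.000, Br 1.000
→ C2H5Br

C2H5Br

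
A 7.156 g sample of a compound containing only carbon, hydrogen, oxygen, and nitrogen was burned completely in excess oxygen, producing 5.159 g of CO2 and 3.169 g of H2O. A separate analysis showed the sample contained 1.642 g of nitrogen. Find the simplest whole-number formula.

CH3NO2

mol C = 5.159 / 44.01 = 0.1172; mass C = 0.1172 × 12.01 = 1.408 g
mol H = 2 × (3.169 / 18.02) = 0.3517; mass H = 0.3517 × 1.008 = 0.3545 g
mol N = 1.642 / 14.01 = 0.1172
mass O = 7.156 − (3.404) = 3.752 g → mol O = 0.2345
Smallest is N at 0.1172 mol; normalising gives C 1.000, H 3.001, N 1.000, O 2.001
≈ 1:3:1:2 → CH3NO2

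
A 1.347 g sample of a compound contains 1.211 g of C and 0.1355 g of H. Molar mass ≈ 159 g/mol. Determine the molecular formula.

C: 1.211 g ÷ 12.01 g/mol = 0.1008 mol
H: 0.1355 g ÷ 1.008 g/mol = 0.1344 mol
Ratios (÷ 0.1008): C 1.000, H 1.333
Multiply by 3: C 3.00, H 4.00 → C3H4
Empirical-formula mass = 40.06 g/mol
n = 159 / 40.06 = 3.97 ≈ 4
Molecular formula = (C3H4)×4 = C12H16

C12H16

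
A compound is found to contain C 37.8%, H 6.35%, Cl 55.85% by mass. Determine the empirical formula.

Assume 100 g: 37.8 g C, 6.35 g H, 55.85 g Cl.
Moles — C: 37.8 / 12.01 = 3.147 mol; H: 6.35 / 1.008 = 6.3 mol; Cl: 55.85 / 35.45 = 1.575 mol
Ratios (÷ 1.575): C 1.998, H 3.999, Cl 1.000
Ratio ≈ 2:4:1, so the empirical formula is C2H4Cl

C2H4Cl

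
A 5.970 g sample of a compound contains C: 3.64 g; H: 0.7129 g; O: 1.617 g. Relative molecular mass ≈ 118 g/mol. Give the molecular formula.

n(C) = 3.64/12.01 = 0.3031, n(H) = 0.7129/1.008 = 0.7072, n(O) = 1.617/16.00 = 0.1011
Divide by the smallest (0.1011 mol O): C 2.999, H 6.998, O 1.000
Ratio ≈ 3:7:1, so the empirical formula is C3H7O
Empirical-formula mass = 59.09 g/mol
n = 118 / 59.09 = 2.00 ≈ 2
Molecular formula = (C3H7O)×2 = C6H14O2

C6H14O2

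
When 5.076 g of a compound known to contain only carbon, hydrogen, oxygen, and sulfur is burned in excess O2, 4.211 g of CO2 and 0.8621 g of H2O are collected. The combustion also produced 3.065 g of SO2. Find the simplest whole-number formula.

C2H2O3S

mol C = 4.211 / 44.01 = 0.09568; mass C = 0.09568 × 12.01 = 1.149 g
mol H = 2 × (0.8621 / 18.02) = 0.09568; mass H = 0.09568 × 1.008 = 0.09645 g
mol S = 3.065 / 64.07 = 0.04784; mass S = 1.534 g
mass O = 5.076 − (2.780) = 2.296 g → mol O = 0.1435
Ratios (÷ 0.04784): C 2.000, H 2.000, O 3.000, S 1.000
→ C2H2O3S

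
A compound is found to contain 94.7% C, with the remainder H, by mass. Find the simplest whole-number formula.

C3H2

Assume 100 g: 94.7 g C, 5.3 g H.
C: 94.7 g ÷ 12.01 g/mol = 7.885 mol
H: 5.3 g ÷ 1.008 g/mol = 5.258 mol
Ratios (÷ 5.258): C 1.500, H 1.000
Scaling by 2: C 3.00, H 2.00 → C3H2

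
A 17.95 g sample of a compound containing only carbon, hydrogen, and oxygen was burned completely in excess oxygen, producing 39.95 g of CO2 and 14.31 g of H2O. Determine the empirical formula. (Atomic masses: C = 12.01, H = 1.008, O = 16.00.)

C8H14O3

mol C = 39.95 / 44.01 = 0.9077; mass C = 0.9077 × 12.01 = 10.90 g
mol H = 2 × (14.31 / 18.02) = 1.588; mass H = 1.588 × 1.008 = 1.601 g
mass O = 17.95 − (12.50) = 5.447 g → mol O = 0.3404
Ratios (÷ 0.3404): C 2.666, H 4.665, O 1.000
Multiply by 3: C 8.00, H 14.00, O 3.00 → C8H14O3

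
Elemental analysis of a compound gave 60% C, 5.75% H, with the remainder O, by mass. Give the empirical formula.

C7H8O3

Assume 100 g: 60 g C, 5.75 g H, 34.25 g O.
Moles — C: 60 / 12.01 = 4.996 mol; H: 5.75 / 1.008 = 5.704 mol; O: 34.25 / 16.00 = 2.141 mol
Ratios (÷ 2.141): C 2.334, H 2.665, O 1.000
Multiply by 3: C 7.00, H 7.99, O 3.00 → C7H8O3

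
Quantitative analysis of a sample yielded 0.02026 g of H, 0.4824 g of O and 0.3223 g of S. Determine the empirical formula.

H2O3S

n(H) = 0.02026/1.008 = 0.0201, n(O) = 0.4824/16.00 = 0.03015, n(S) = 0.3223/32.07 = 0.01005
Smallest is S at 0.01005 mol; normalising gives H 2.000, O 3.000, S 1.000
≈ 2:3:1 → H2O3S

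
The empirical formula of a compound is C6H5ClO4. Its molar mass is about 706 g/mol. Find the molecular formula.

C24H20Cl4O16

Empirical-formula mass = 176.55 g/mol
n = 706 / 176.55 = 4.00 ≈ 4
Molecular formula = (C6H5ClO4)4 = C24H20Cl4O16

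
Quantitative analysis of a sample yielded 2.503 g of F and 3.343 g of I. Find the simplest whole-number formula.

n(F) = 2.503/19.00 = 0.1317, n(I) = 3.343/126.90 = 0.02634
Divide by the smallest (0.02634 mol I): F 5.001, I 1.000
Ratio ≈ 5:1, so the empirical formula is F5I

F5I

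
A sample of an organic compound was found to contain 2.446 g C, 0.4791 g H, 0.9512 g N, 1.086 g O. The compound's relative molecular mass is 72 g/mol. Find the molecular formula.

C3H7NO

Moles — C: 2.446 / 12.01 = 0.2037 mol; H: 0.4791 / 1.008 = 0.4753 mol; N: 0.9512 / 14.01 = 0.06789 mol; O: 1.086 / 16.00 = 0.06788 mol
Ratios (÷ 0.06788): C 3.001, H 7.003, N 1.000, O 1.000
≈ 3:7:1:1 → C3H7NO
Empirical-formula mass = 73.10 g/mol
n = 72 / 73.10 = 0.99 ≈ 1
Molecular formula = empirical formula = C3H7NO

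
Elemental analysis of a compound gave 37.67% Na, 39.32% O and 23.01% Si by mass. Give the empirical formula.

Na2O3Si

Assume 100 g: 37.67 g Na, 39.32 g O, 23.01 g Si.
Na: 37.67 g ÷ 22.99 g/mol = 1.639 mol
O: 39.32 g ÷ 16.00 g/mol = 2.458 mol
Si: 23.01 g ÷ 28.09 g/mol = 0.8192 mol
Divide by the smallest (0.8192 mol Si): Na 2.000, O 3.000, Si 1.000
Ratio ≈ 2:3:1, so the empirical formula is Na2O3Si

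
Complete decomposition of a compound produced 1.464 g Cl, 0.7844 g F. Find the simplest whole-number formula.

ClF

Cl: 1.464 g ÷ 35.45 g/mol = 0.0413 mol
F: 0.7844 g ÷ 19.00 g/mol = 0.04128 mol
Smallest is F at 0.04128 mol; normalising gives Cl 1.000, F 1.000
≈ 1:1 → ClF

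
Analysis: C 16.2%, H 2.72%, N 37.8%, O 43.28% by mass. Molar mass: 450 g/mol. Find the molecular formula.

Assume 100 g: 16.2 g C, 2.72 g H, 37.8 g N, 43.28 g O.
Moles — C: 16.2 / 12.01 = 1.349 mol; H: 2.72 / 1.008 = 2.698 mol; N: 37.8 / 14.01 = 2.698 mol; O: 43.28 / 16.00 = 2.705 mol
Divide by the smallest (1.349 mol C): C 1.000, H 2.000, N 2.000, O 2.005
Ratio ≈ 1:2:2:2, so the empirical formula is CH2N2O2
Empirical-formula mass = 74.05 g/mol
n = 450 / 74.05 = 6.08 ≈ 6
Molecular formula = (CH2N2O2)×6 = C6H12N12O12

C6H12N12O12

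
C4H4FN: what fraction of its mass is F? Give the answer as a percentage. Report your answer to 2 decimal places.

Molar mass = 4(12.01) + 4(1.008) + 1(19.00) + 1(14.01) = 85.082 g/mol
Mass of F per mole = 1 × 19.00 = 19.000 g
% F = 19.000 / 85.082 × 100 = 22.33%

22.33%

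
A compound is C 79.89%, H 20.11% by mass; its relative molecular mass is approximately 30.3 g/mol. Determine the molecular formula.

C2H6

Assume 100 g: 79.89 g C, 20.11 g H.
n(C) = 79.89/12.01 = 6.652, n(H) = 20.11/1.008 = 19.95
Divide by the smallest (6.652 mol C): C 1.000, H 2.999
Ratio ≈ 1:3, so the empirical formula is CH3
Empirical-formula mass = 15.03 g/mol
n = 30.3 / 15.03 = 2.02 ≈ 2
Molecular formula = (CH3)×2 = C2H6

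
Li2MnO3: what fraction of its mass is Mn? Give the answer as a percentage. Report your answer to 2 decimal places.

47.03%

Molar mass = 2(6.94) + 1(54.94) + 3(16.00) = 116.820 g/mol
Mass of Mn per mole = 1 × 54.94 = 54.940 g
% Mn = 54.940 / 116.820 × 100 = 47.03%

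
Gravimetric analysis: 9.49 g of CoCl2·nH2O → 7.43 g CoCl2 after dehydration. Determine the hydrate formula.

Mass of water lost = 9.49 − 7.43 = 2.06 g → 2.06 / 18.02 = 0.1143 mol H2O
Molar mass of CoCl2 = 129.83 g/mol → mol CoCl2 = 7.43 / 129.83 = 0.05723
n = 0.1143 / 0.05723 = 2.00 ≈ 2 → CoCl2·2H2O

CoCl2·2H2O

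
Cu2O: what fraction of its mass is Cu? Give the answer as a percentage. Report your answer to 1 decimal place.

88.8%

Molar mass = 2(63.55) + 1(16.00) = 143.100 g/mol
Mass of Cu per mole = 2 × 63.55 = 127.100 g
% Cu = 127.100 / 143.100 × 100 = 88.8%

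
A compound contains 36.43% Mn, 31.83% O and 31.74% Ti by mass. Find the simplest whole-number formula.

MnO3Ti

Assume 100 g: 36.43 g Mn, 31.83 g O, 31.74 g Ti.
Moles — Mn: 36.43 / 54.94 = 0.6631 mol; O: 31.83 / 16.00 = 1.989 mol; Ti: 31.74 / 47.87 = 0.663 mol
Divide by the smallest (0.663 mol Ti): Mn 1.000, O 3.000, Ti 1.000
→ MnO3Ti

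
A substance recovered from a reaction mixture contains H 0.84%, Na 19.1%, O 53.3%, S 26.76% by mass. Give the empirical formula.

HNaO4S

Assume 100 g: 0.84 g H, 19.1 g Na, 53.3 g O, 26.76 g S.
H: 0.84 g ÷ 1.008 g/mol = 0.8333 mol
Na: 19.1 g ÷ 22.99 g/mol = 0.8308 mol
O: 53.3 g ÷ 16.00 g/mol = 3.331 mol
S: 26.76 g ÷ 32.07 g/mol = 0.8344 mol
Divide by the smallest (0.8308 mol Na): H 1.003, Na 1.000, O 4.010, S 1.004
Ratio ≈ 1:1:4:1, so the empirical formula is HNaO4S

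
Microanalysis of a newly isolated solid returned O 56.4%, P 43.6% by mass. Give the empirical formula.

Assume 100 g: 56.4 g O, 43.6 g P.
n(O) = 56.4/16.00 = 3.525, n(P) = 43.6/30.97 = 1.408
Divide by the smallest (1.408 mol P): O 2.504, P 1.000
Multiply by 2: O 5.01, P 2.00 → O5P2

O5P2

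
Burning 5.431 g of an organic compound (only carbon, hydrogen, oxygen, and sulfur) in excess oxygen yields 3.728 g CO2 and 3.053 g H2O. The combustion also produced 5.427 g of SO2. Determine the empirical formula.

mol C = 3.728 / 44.01 = 0.08471; mass C = 0.08471 × 12.01 = 1.017 g
mol H = 2 × (3.053 / 18.02) = 0.3388; mass H = 0.3388 × 1.008 = 0.3416 g
mol S = 5.427 / 64.07 = 0.08470; mass S = 2.716 g
mass O = 5.431 − (4.075) = 1.356 g → mol O = 0.08473
Ratios (÷ 0.0847): C 1.000, H 4.000, O 1.000, S 1.000
→ CH4OS

CH4OS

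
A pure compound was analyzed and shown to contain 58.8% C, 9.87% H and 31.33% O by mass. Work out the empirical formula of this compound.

C5H10O2

Assume 100 g: 58.8 g C, 9.87 g H, 31.33 g O.
n(C) = 58.8/12.01 = 4.896, n(H) = 9.87/1.008 = 9.792, n(O) = 31.33/16.00 = 1.958
Ratios (÷ 1.958): C 2.500, H 5.001, O 1.000
×2: C 5.00, H 10.00, O 2.00 → C5H10O2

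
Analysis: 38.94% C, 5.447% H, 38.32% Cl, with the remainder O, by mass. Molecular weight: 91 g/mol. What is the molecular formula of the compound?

Assume 100 g: 38.94 g C, 5.447 g H, 38.32 g Cl, 17.293 g O.
C: 38.94 g ÷ 12.01 g/mol = 3.242 mol
H: 5.447 g ÷ 1.008 g/mol = 5.404 mol
Cl: 38.32 g ÷ 35.45 g/mol = 1.081 mol
O: 17.293 g ÷ 16.00 g/mol = 1.081 mol
Ratios (÷ 1.081): C 3.000, H 5.000, Cl 1.000, O 1.000
→ C3H5ClO
Empirical-formula mass = 92.52 g/mol
n = 91 / 92.52 = 0.98 ≈ 1
Molecular formula = empirical formula = C3H5ClO

C3H5ClO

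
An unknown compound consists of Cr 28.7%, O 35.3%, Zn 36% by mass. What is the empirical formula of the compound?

CrO4Zn

Assume 100 g: 28.7 g Cr, 35.3 g O, 36 g Zn.
Cr: 28.7 g ÷ 52.00 g/mol = 0.5519 mol
O: 35.3 g ÷ 16.00 g/mol = 2.206 mol
Zn: 36 g ÷ 65.38 g/mol = 0.5506 mol
Divide by the smallest (0.5506 mol Zn): Cr 1.002, O 4.007, Zn 1.000
≈ 1:4:1 → CrO4Zn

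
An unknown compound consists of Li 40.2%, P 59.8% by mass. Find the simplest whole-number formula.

Li3P

Assume 100 g: 40.2 g Li, 59.8 g P.
n(Li) = 40.2/6.94 = 5.793, n(P) = 59.8/30.97 = 1.931
Ratios (÷ 1.931): Li 3.000, P 1.000
≈ 3:1 → Li3P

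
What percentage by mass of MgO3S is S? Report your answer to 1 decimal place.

30.7%

Molar mass = 1(24.31) + 3(16.00) + 1(32.07) = 104.380 g/mol
Mass of S per mole = 1 × 32.07 = 32.070 g
% S = 32.070 / 104.380 × 100 = 30.7%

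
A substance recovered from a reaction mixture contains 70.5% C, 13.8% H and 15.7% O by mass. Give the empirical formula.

C6H14O

Assume 100 g: 70.5 g C, 13.8 g H, 15.7 g O.
Moles — C: 70.5 / 12.01 = 5.87 mol; H: 13.8 / 1.008 = 13.69 mol; O: 15.7 / 16.00 = 0.9812 mol
Smallest is O at 0.9812 mol; normalising gives C 5.982, H 13.952, O 1.000
→ C6H14O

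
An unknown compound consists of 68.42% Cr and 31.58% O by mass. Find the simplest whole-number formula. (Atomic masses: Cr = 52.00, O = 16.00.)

Assume 100 g: 68.42 g Cr, 31.58 g O.
Moles — Cr: 68.42 / 52.00 = 1.316 mol; O: 31.58 / 16.00 = 1.974 mol
Ratios (÷ 1.316): Cr 1.000, O 1.500
Multiply by 2: Cr 2.00, O 3.00 → Cr2O3

Cr2O3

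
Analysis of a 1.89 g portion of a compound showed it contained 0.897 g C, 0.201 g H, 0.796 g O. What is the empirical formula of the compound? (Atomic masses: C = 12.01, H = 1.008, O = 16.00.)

C3H8O2

Moles — C: 0.897 / 12.01 = 0.07469 mol; H: 0.201 / 1.008 = 0.1994 mol; O: 0.796 / 16.00 = 0.04975 mol
Ratios (÷ 0.04975): C 1.501, H 4.008, O 1.000
×2: C 3.00, H 8.02, O 2.00 → C3H8O2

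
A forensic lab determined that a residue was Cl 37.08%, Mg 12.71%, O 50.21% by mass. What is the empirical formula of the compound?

Assume 100 g: 37.08 g Cl, 12.71 g Mg, 50.21 g O.
Cl: 37.08 g ÷ 35.45 g/mol = 1.046 mol
Mg: 12.71 g ÷ 24.31 g/mol = 0.5228 mol
O: 50.21 g ÷ 16.00 g/mol = 3.138 mol
Ratios (÷ 0.5228): Cl 2.001, Mg 1.000, O 6.002
≈ 2:1:6 → Cl2MgO6

Cl2MgO6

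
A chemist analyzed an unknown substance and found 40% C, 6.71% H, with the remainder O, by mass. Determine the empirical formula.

Assume 100 g: 40 g C, 6.71 g H, 53.29 g O.
Moles — C: 40 / 12.01 = 3.331 mol; H: 6.71 / 1.008 = 6.657 mol; O: 53.29 / 16.00 = 3.331 mol
Divide by the smallest (3.331 mol C): C 1.000, H 1.999, O 1.000
≈ 1:2:1 → CH2O

CH2O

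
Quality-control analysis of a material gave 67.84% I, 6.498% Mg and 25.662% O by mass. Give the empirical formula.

I2MgO6

Assume 100 g: 67.84 g I, 6.498 g Mg, 25.662 g O.
I: 67.84 g ÷ 126.90 g/mol = 0.5346 mol
Mg: 6.498 g ÷ 24.31 g/mol = 0.2673 mol
O: 25.662 g ÷ 16.00 g/mol = 1.604 mol
Divide by the smallest (0.2673 mol Mg): I 2.000, Mg 1.000, O 6.000
≈ 2:1:6 → I2MgO6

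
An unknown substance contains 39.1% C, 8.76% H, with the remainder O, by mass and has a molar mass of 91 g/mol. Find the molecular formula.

Assume 100 g: 39.1 g C, 8.76 g H, 52.14 g O.
n(C) = 39.1/12.01 = 3.256, n(H) = 8.76/1.008 = 8.69, n(O) = 52.14/16.00 = 3.259
Smallest is C at 3.256 mol; normalising gives C 1.000, H 2.669, O 1.001
Scaling by 3: C 3.00, H 8.01, O 3.00 → C3H8O3
Empirical-formula mass = 92.09 g/mol
n = 91 / 92.09 = 0.99 ≈ 1
Molecular formula = empirical formula = C3H8O3

C3H8O3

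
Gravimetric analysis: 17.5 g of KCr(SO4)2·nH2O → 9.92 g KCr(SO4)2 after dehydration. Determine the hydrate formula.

KCr(SO4)2·12H2O

Mass of water lost = 17.5 − 9.92 = 7.58 g → 7.58 / 18.02 = 0.4206 mol H2O
Molar mass of KCr(SO4)2 = 283.24 g/mol → mol KCr(SO4)2 = 9.92 / 283.24 = 0.03502
n = 0.4206 / 0.03502 = 12.01 ≈ 12 → KCr(SO4)2·12H2O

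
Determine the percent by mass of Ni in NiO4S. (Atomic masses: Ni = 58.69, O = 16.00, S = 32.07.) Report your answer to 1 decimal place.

Molar mass = 1(58.69) + 4(16.00) + 1(32.07) = 154.760 g/mol
Mass of Ni per mole = 1 × 58.69 = 58.690 g
% Ni = 58.690 / 154.760 × 100 = 37.9%

37.9%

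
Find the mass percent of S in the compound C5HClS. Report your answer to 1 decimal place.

24.9%

Molar mass = 5(12.01) + 1(1.008) + 1(35.45) + 1(32.07) = 128.578 g/mol
Mass of S per mole = 1 × 32.07 = 32.070 g
% S = 32.070 / 128.578 × 100 = 24.9%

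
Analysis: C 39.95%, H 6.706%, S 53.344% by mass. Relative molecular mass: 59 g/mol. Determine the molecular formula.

Assume 100 g: 39.95 g C, 6.706 g H, 53.344 g S.
n(C) = 39.95/12.01 = 3.326, n(H) = 6.706/1.008 = 6.653, n(S) = 53.344/32.07 = 1.663
Divide by the smallest (1.663 mol S): C 2.000, H 4.000, S 1.000
→ C2H4S
Empirical-formula mass = 60.12 g/mol
n = 59 / 60.12 = 0.98 ≈ 1
Molecular formula = empirical formula = C2H4S

C2H4S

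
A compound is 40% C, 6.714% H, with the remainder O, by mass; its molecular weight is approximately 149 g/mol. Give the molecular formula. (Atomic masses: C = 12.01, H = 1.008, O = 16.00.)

Assume 100 g: 40 g C, 6.714 g H, 53.286 g O.
Moles — C: 40 / 12.01 = 3.331 mol; H: 6.714 / 1.008 = 6.661 mol; O: 53.286 / 16.00 = 3.33 mol
Divide by the smallest (3.33 mol O): C 1.000, H 2.000, O 1.000
≈ 1:2:1 → CH2O
Empirical-formula mass = 30.03 g/mol
n = 149 / 30.03 = 4.96 ≈ 5
Molecular formula = (CH2O)×5 = C5H10O5

C5H10O5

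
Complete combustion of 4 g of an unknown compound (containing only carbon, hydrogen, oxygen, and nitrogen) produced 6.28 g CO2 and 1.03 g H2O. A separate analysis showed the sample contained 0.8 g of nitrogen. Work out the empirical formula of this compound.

C5H4N2O3

mol C = 6.28 / 44.01 = 0.1427; mass C = 0.1427 × 12.01 = 1.714 g
mol H = 2 × (1.03 / 18.02) = 0.1143; mass H = 0.1143 × 1.008 = 0.1152 g
mol N = 0.8 / 14.01 = 0.05710
mass O = 4 − (2.629) = 1.371 g → mol O = 0.08569
Divide by the smallest (0.0571 mol N): C 2.499, H 2.002, N 1.000, O 1.501
×2: C 5.00, H 4.00, N 2.00, O 3.00 → C5H4N2O3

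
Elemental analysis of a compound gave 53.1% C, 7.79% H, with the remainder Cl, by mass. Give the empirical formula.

Assume 100 g: 53.1 g C, 7.79 g H, 39.11 g Cl.
C: 53.1 g ÷ 12.01 g/mol = 4.421 mol
H: 7.79 g ÷ 1.008 g/mol = 7.728 mol
Cl: 39.11 g ÷ 35.45 g/mol = 1.103 mol
Smallest is Cl at 1.103 mol; normalising gives C 4.008, H 7.005, Cl 1.000
→ C4H7Cl

C4H7Cl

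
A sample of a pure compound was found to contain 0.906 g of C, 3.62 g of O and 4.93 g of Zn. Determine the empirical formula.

Moles — C: 0.906 / 12.01 = 0.07544 mol; O: 3.62 / 16.00 = 0.2263 mol; Zn: 4.93 / 65.38 = 0.07541 mol
Divide by the smallest (0.07541 mol Zn): C 1.000, O 3.000, Zn 1.000
≈ 1:3:1 → CO3Zn

CO3Zn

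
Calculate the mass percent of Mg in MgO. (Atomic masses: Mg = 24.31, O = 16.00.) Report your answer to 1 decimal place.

Molar mass = 1(24.31) + 1(16.00) = 40.310 g/mol
Mass of Mg per mole = 1 × 24.31 = 24.310 g
% Mg = 24.310 / 40.310 × 100 = 60.3%

60.3%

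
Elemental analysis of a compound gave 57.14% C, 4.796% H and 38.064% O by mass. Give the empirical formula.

Assume 100 g: 57.14 g C, 4.796 g H, 38.064 g O.
n(C) = 57.14/12.01 = 4.758, n(H) = 4.796/1.008 = 4.758, n(O) = 38.064/16.00 = 2.379
Divide by the smallest (2.379 mol O): C 2.000, H 2.000, O 1.000
→ C2H2O

C2H2O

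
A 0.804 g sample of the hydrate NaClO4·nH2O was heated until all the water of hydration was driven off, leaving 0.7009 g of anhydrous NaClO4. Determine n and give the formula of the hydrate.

NaClO4·H2O

Mass of water lost = 0.804 − 0.7009 = 0.1031 g → 0.1031 / 18.02 = 0.005721 mol H2O
Molar mass of NaClO4 = 122.44 g/mol → mol NaClO4 = 0.7009 / 122.44 = 0.005724
n = 0.005721 / 0.005724 = 1.00 ≈ 1 → NaClO4·H2O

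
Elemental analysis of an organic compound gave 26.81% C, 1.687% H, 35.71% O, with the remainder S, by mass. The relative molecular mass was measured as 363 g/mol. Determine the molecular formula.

C8H6O8S4

Assume 100 g: 26.81 g C, 1.687 g H, 35.71 g O, 35.793 g S.
C: 26.81 g ÷ 12.01 g/mol = 2.232 mol
H: 1.687 g ÷ 1.008 g/mol = 1.674 mol
O: 35.71 g ÷ 16.00 g/mol = 2.232 mol
S: 35.793 g ÷ 32.07 g/mol = 1.116 mol
Divide by the smallest (1.116 mol S): C 2.000, H 1.500, O 2.000, S 1.000
Multiply by 2: C 4.00, H 3.00, O 4.00, S 2.00 → C4H3O4S2
Empirical-formula mass = 179.20 g/mol
n = 363 / 179.20 = 2.03 ≈ 2
Molecular formula = (C4H3O4S2)×2 = C8H6O8S4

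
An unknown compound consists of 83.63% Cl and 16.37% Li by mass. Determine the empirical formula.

Assume 100 g: 83.63 g Cl, 16.37 g Li.
n(Cl) = 83.63/35.45 = 2.359, n(Li) = 16.37/6.94 = 2.359
Divide by the smallest (2.359 mol Li): Cl 1.000, Li 1.000
Ratio ≈ 1:1, so the empirical formula is ClLi

ClLi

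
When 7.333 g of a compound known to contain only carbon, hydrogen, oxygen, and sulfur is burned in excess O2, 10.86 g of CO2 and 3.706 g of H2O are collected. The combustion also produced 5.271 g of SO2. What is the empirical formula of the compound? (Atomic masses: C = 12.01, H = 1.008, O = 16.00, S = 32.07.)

mol C = 10.86 / 44.01 = 0.2468; mass C = 0.2468 × 12.01 = 2.964 g
mol H = 2 × (3.706 / 18.02) = 0.4113; mass H = 0.4113 × 1.008 = 0.4146 g
mol S = 5.271 / 64.07 = 0.08227; mass S = 2.638 g
mass O = 7.333 − (6.017) = 1.316 g → mol O = 0.08227
Divide by the smallest (0.08227 mol S): C 2.999, H 5.000, O 1.000, S 1.000
→ C3H5OS

C3H5OS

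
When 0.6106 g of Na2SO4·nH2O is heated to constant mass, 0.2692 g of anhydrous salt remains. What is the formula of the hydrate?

Mass of water lost = 0.6106 − 0.2692 = 0.3414 g → 0.3414 / 18.02 = 0.01895 mol H2O
Molar mass of Na2SO4 = 142.05 g/mol → mol Na2SO4 = 0.2692 / 142.05 = 0.001895
n = 0.01895 / 0.001895 = 10.00 ≈ 10 → Na2SO4·10H2O

Na2SO4·10H2O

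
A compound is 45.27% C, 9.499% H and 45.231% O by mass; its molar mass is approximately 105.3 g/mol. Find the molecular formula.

Assume 100 g: 45.27 g C, 9.499 g H, 45.231 g O.
Moles — C: 45.27 / 12.01 = 3.769 mol; H: 9.499 / 1.008 = 9.424 mol; O: 45.231 / 16.00 = 2.827 mol
Divide by the smallest (2.827 mol O): C 1.333, H 3.334, O 1.000
×3: C 4.00, H 10.00, O 3.00 → C4H10O3
Empirical-formula mass = 106.12 g/mol
n = 105.3 / 106.12 = 0.99 ≈ 1
Molecular formula = empirical formula = C4H10O3

C4H10O3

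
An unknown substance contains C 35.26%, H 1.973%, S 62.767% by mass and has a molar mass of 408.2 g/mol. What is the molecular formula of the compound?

C12H8S8

Assume 100 g: 35.26 g C, 1.973 g H, 62.767 g S.
C: 35.26 g ÷ 12.01 g/mol = 2.936 mol
H: 1.973 g ÷ 1.008 g/mol = 1.957 mol
S: 62.767 g ÷ 32.07 g/mol = 1.957 mol
Ratios (÷ 1.957): C 1.500, H 1.000, S 1.000
Scaling by 2: C 3.00, H 2.00, S 2.00 → C3H2S2
Empirical-formula mass = 102.19 g/mol
n = 408.2 / 102.19 = 3.99 ≈ 4
Molecular formula = (C3H2S2)×4 = C12H8S8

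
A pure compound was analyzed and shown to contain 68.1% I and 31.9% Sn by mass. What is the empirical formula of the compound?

I2Sn

Assume 100 g: 68.1 g I, 31.9 g Sn.
n(I) = 68.1/126.90 = 0.5366, n(Sn) = 31.9/118.71 = 0.2687
Ratios (÷ 0.2687): I 1.997, Sn 1.000
→ I2Sn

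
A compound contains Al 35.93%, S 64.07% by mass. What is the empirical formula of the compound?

Assume 100 g: 35.93 g Al, 64.07 g S.
n(Al) = 35.93/26.98 = 1.332, n(S) = 64.07/32.07 = 1.998
Ratios (÷ 1.332): Al 1.000, S 1.500
Scaling by 2: Al 2.00, S 3.00 → Al2S3

Al2S3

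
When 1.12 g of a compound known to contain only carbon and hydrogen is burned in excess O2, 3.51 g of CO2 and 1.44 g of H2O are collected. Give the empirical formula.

CH2

mol C = 3.51 / 44.01 = 0.07975; mass C = 0.07975 × 12.01 = 0.9579 g
mol H = 2 × (1.44 / 18.02) = 0.1598; mass H = 0.1598 × 1.008 = 0.1611 g
Ratios (÷ 0.07975): C 1.000, H 2.004
≈ 1:2 → CH2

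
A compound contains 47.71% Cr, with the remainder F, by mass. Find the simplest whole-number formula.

Assume 100 g: 47.71 g Cr, 52.29 g F.
n(Cr) = 47.71/52.00 = 0.9175, n(F) = 52.29/19.00 = 2.752
Smallest is Cr at 0.9175 mol; normalising gives Cr 1.000, F 3.000
Ratio ≈ 1:3, so the empirical formula is CrF3

CrF3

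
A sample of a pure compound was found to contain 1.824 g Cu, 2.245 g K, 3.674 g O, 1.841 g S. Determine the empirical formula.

Cu: 1.824 g ÷ 63.55 g/mol = 0.0287 mol
K: 2.245 g ÷ 39.10 g/mol = 0.05742 mol
O: 3.674 g ÷ 16.00 g/mol = 0.2296 mol
S: 1.841 g ÷ 32.07 g/mol = 0.05741 mol
Smallest is Cu at 0.0287 mol; normalising gives Cu 1.000, K 2.000, O 8.000, S 2.000
→ CuK2O8S2

CuK2O8S2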